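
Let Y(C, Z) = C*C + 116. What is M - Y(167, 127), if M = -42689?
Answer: -70694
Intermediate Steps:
Y(C, Z) = 116 + C² (Y(C, Z) = C² + 116 = 116 + C²)
M - Y(167, 127) = -42689 - (116 + 167²) = -42689 - (116 + 27889) = -42689 - 1*28005 = -42689 - 28005 = -70694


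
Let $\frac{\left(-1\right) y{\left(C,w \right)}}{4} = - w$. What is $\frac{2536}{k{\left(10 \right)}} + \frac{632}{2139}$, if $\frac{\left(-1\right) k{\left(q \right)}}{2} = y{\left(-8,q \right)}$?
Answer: $- \frac{671743}{21390} \approx -31.405$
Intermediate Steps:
$y{\left(C,w \right)} = 4 w$ ($y{\left(C,w \right)} = - 4 \left(- w\right) = 4 w$)
$k{\left(q \right)} = - 8 q$ ($k{\left(q \right)} = - 2 \cdot 4 q = - 8 q$)
$\frac{2536}{k{\left(10 \right)}} + \frac{632}{2139} = \frac{2536}{\left(-8\right) 10} + \frac{632}{2139} = \frac{2536}{-80} + 632 \cdot \frac{1}{2139} = 2536 \left(- \frac{1}{80}\right) + \frac{632}{2139} = - \frac{317}{10} + \frac{632}{2139} = - \frac{671743}{21390}$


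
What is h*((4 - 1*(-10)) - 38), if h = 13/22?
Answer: -156/11 ≈ -14.182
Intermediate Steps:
h = 13/22 (h = 13*(1/22) = 13/22 ≈ 0.59091)
h*((4 - 1*(-10)) - 38) = 13*((4 - 1*(-10)) - 38)/22 = 13*((4 + 10) - 38)/22 = 13*(14 - 38)/22 = (13/22)*(-24) = -156/11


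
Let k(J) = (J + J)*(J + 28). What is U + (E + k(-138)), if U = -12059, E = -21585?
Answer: -3284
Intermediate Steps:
k(J) = 2*J*(28 + J) (k(J) = (2*J)*(28 + J) = 2*J*(28 + J))
U + (E + k(-138)) = -12059 + (-21585 + 2*(-138)*(28 - 138)) = -12059 + (-21585 + 2*(-138)*(-110)) = -12059 + (-21585 + 30360) = -12059 + 8775 = -3284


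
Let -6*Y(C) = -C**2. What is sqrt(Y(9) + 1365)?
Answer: sqrt(5514)/2 ≈ 37.128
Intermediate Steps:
Y(C) = C**2/6 (Y(C) = -(-1)*C**2/6 = C**2/6)
sqrt(Y(9) + 1365) = sqrt((1/6)*9**2 + 1365) = sqrt((1/6)*81 + 1365) = sqrt(27/2 + 1365) = sqrt(2757/2) = sqrt(5514)/2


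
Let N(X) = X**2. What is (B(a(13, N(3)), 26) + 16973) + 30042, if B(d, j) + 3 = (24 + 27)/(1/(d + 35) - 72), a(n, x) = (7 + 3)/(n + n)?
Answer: 1556402824/33107 ≈ 47011.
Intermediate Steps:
a(n, x) = 5/n (a(n, x) = 10/((2*n)) = 10*(1/(2*n)) = 5/n)
B(d, j) = -3 + 51/(-72 + 1/(35 + d)) (B(d, j) = -3 + (24 + 27)/(1/(d + 35) - 72) = -3 + 51/(1/(35 + d) - 72) = -3 + 51/(-72 + 1/(35 + d)))
(B(a(13, N(3)), 26) + 16973) + 30042 = (3*(-3114 - 445/13)/(2519 + 72*(5/13)) + 16973) + 30042 = (3*(-3114 - 445/13)/(2519 + 72*(5*(1/13))) + 16973) + 30042 = (3*(-3114 - 89*5/13)/(2519 + 72*(5/13)) + 16973) + 30042 = (3*(-3114 - 445/13)/(2519 + 360/13) + 16973) + 30042 = (3*(-40927/13)/(33107/13) + 16973) + 30042 = (3*(13/33107)*(-40927/13) + 16973) + 30042 = (-122781/33107 + 16973) + 30042 = 561802330/33107 + 30042 = 1556402824/33107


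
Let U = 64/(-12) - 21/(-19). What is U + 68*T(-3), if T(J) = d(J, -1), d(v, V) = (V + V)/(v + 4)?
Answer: -7993/57 ≈ -140.23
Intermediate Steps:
U = -241/57 (U = 64*(-1/12) - 21*(-1/19) = -16/3 + 21/19 = -241/57 ≈ -4.2281)
d(v, V) = 2*V/(4 + v) (d(v, V) = (2*V)/(4 + v) = 2*V/(4 + v))
T(J) = -2/(4 + J) (T(J) = 2*(-1)/(4 + J) = -2/(4 + J))
U + 68*T(-3) = -241/57 + 68*(-2/(4 - 3)) = -241/57 + 68*(-2/1) = -241/57 + 68*(-2*1) = -241/57 + 68*(-2) = -241/57 - 136 = -7993/57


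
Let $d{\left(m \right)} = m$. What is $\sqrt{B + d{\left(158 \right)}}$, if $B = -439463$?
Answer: $i \sqrt{439305} \approx 662.8 i$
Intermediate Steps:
$\sqrt{B + d{\left(158 \right)}} = \sqrt{-439463 + 158} = \sqrt{-439305} = i \sqrt{439305}$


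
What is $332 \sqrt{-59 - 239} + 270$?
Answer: $270 + 332 i \sqrt{298} \approx 270.0 + 5731.2 i$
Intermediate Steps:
$332 \sqrt{-59 - 239} + 270 = 332 \sqrt{-298} + 270 = 332 i \sqrt{298} + 270 = 270 + 332 i \sqrt{298}$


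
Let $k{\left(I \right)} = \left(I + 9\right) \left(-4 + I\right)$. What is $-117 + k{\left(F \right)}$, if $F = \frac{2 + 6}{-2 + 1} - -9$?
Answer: $-147$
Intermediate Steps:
$F = 1$ ($F = \frac{8}{-1} + 9 = 8 \left(-1\right) + 9 = -8 + 9 = 1$)
$k{\left(I \right)} = \left(-4 + I\right) \left(9 + I\right)$ ($k{\left(I \right)} = \left(9 + I\right) \left(-4 + I\right) = \left(-4 + I\right) \left(9 + I\right)$)
$-117 + k{\left(F \right)} = -117 + \left(-36 + 1^{2} + 5 \cdot 1\right) = -117 + \left(-36 + 1 + 5\right) = -117 - 30 = -147$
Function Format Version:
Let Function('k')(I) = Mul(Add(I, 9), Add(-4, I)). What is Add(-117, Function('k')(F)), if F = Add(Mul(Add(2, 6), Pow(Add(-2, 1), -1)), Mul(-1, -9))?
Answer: -147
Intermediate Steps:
F = 1 (F = Add(Mul(8, Pow(-1, -1)), 9) = Add(Mul(8, -1), 9) = Add(-8, 9) = 1)
Function('k')(I) = Mul(Add(-4, I), Add(9, I)) (Function('k')(I) = Mul(Add(9, I), Add(-4, I)) = Mul(Add(-4, I), Add(9, I)))
Add(-117, Function('k')(F)) = Add(-117, Add(-36, Pow(1, 2), Mul(5, 1))) = Add(-117, Add(-36, 1, 5)) = Add(-117, -30) = -147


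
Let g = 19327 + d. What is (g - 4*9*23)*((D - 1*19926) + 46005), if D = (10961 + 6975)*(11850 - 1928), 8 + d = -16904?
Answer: 282465481677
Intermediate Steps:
d = -16912 (d = -8 - 16904 = -16912)
D = 177960992 (D = 17936*9922 = 177960992)
g = 2415 (g = 19327 - 16912 = 2415)
(g - 4*9*23)*((D - 1*19926) + 46005) = (2415 - 4*9*23)*((177960992 - 1*19926) + 46005) = (2415 - 36*23)*((177960992 - 19926) + 46005) = (2415 - 828)*(177941066 + 46005) = 1587*177987071 = 282465481677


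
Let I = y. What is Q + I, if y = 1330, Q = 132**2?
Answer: 18754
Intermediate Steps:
Q = 17424
I = 1330
Q + I = 17424 + 1330 = 18754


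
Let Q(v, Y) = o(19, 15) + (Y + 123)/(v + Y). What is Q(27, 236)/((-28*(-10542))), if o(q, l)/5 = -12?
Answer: -2203/11090184 ≈ -0.00019864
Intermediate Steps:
o(q, l) = -60 (o(q, l) = 5*(-12) = -60)
Q(v, Y) = -60 + (123 + Y)/(Y + v) (Q(v, Y) = -60 + (Y + 123)/(v + Y) = -60 + (123 + Y)/(Y + v))
Q(27, 236)/((-28*(-10542))) = ((123 - 60*27 - 59*236)/(236 + 27))/((-28*(-10542))) = ((123 - 1620 - 13924)/263)/295176 = ((1/263)*(-15421))*(1/295176) = -15421/263*1/295176 = -2203/11090184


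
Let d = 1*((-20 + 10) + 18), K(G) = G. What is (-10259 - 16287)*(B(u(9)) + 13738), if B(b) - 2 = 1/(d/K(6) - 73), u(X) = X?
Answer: -78419458962/215 ≈ -3.6474e+8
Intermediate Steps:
d = 8 (d = 1*(-10 + 18) = 1*8 = 8)
B(b) = 427/215 (B(b) = 2 + 1/(8/6 - 73) = 2 + 1/(8*(1/6) - 73) = 2 + 1/(4/3 - 73) = 2 + 1/(-215/3) = 2 - 3/215 = 427/215)
(-10259 - 16287)*(B(u(9)) + 13738) = (-10259 - 16287)*(427/215 + 13738) = -26546*2954097/215 = -78419458962/215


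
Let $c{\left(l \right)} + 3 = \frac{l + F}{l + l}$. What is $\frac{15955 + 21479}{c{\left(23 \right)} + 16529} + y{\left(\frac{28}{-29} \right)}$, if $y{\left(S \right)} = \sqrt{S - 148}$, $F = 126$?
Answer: $\frac{1721964}{760345} + \frac{12 i \sqrt{870}}{29} \approx 2.2647 + 12.205 i$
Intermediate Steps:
$c{\left(l \right)} = -3 + \frac{126 + l}{2 l}$ ($c{\left(l \right)} = -3 + \frac{l + 126}{l + l} = -3 + \frac{126 + l}{2 l}$)
$y{\left(S \right)} = \sqrt{-148 + S}$
$\frac{15955 + 21479}{c{\left(23 \right)} + 16529} + y{\left(\frac{28}{-29} \right)} = \frac{15955 + 21479}{\left(- \frac{5}{2} + \frac{63}{23}\right) + 16529} + \sqrt{-148 + \frac{28}{-29}} = \frac{37434}{\left(- \frac{5}{2} + 63 \cdot \frac{1}{23}\right) + 16529} + \sqrt{-148 + 28 \left(- \frac{1}{29}\right)} = \frac{37434}{\left(- \frac{5}{2} + \frac{63}{23}\right) + 16529} + \sqrt{-148 - \frac{28}{29}} = \frac{37434}{\frac{11}{46} + 16529} + \sqrt{- \frac{4320}{29}} = \frac{37434}{\frac{760345}{46}} + \frac{12 i \sqrt{870}}{29} = 37434 \cdot \frac{46}{760345} + \frac{12 i \sqrt{870}}{29} = \frac{1721964}{760345} + \frac{12 i \sqrt{870}}{29}$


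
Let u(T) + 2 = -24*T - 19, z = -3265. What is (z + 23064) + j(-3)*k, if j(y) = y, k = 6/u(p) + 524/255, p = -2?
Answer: 5047003/255 ≈ 19792.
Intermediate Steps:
u(T) = -21 - 24*T (u(T) = -2 + (-24*T - 19) = -2 + (-19 - 24*T) = -21 - 24*T)
k = 1742/765 (k = 6/(-21 - 24*(-2)) + 524/255 = 6/(-21 + 48) + 524*(1/255) = 6/27 + 524/255 = 6*(1/27) + 524/255 = 2/9 + 524/255 = 1742/765 ≈ 2.2771)
(z + 23064) + j(-3)*k = (-3265 + 23064) - 3*1742/765 = 19799 - 1742/255 = 5047003/255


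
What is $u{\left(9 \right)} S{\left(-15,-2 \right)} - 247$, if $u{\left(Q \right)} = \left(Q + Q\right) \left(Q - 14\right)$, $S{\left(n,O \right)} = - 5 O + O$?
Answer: $-967$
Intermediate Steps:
$S{\left(n,O \right)} = - 4 O$
$u{\left(Q \right)} = 2 Q \left(-14 + Q\right)$
$u{\left(9 \right)} S{\left(-15,-2 \right)} - 247 = 2 \cdot 9 \left(-14 + 9\right) \left(\left(-4\right) \left(-2\right)\right) - 247 = 2 \cdot 9 \left(-5\right) 8 - 247 = \left(-90\right) 8 - 247 = -720 - 247 = -967$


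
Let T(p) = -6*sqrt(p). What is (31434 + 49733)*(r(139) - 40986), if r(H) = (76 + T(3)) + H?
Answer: -3309259757 - 487002*sqrt(3) ≈ -3.3101e+9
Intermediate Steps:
r(H) = 76 + H - 6*sqrt(3) (r(H) = (76 - 6*sqrt(3)) + H = 76 + H - 6*sqrt(3))
(31434 + 49733)*(r(139) - 40986) = (31434 + 49733)*((76 + 139 - 6*sqrt(3)) - 40986) = 81167*((215 - 6*sqrt(3)) - 40986) = 81167*(-40771 - 6*sqrt(3)) = -3309259757 - 487002*sqrt(3)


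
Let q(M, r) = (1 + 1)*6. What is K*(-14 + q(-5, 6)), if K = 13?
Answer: -26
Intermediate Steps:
q(M, r) = 12 (q(M, r) = 2*6 = 12)
K*(-14 + q(-5, 6)) = 13*(-14 + 12) = 13*(-2) = -26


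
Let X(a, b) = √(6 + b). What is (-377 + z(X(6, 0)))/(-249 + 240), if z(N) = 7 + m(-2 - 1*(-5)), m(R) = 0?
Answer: 370/9 ≈ 41.111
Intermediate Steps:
z(N) = 7 (z(N) = 7 + 0 = 7)
(-377 + z(X(6, 0)))/(-249 + 240) = (-377 + 7)/(-249 + 240) = -370/(-9) = -370*(-⅑) = 370/9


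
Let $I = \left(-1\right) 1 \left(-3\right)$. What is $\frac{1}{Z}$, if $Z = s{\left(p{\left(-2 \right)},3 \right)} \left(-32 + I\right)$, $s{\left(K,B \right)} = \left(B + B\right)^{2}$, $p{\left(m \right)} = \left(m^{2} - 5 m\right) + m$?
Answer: $- \frac{1}{1044} \approx -0.00095785$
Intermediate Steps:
$p{\left(m \right)} = m^{2} - 4 m$
$s{\left(K,B \right)} = 4 B^{2}$ ($s{\left(K,B \right)} = \left(2 B\right)^{2} = 4 B^{2}$)
$I = 3$ ($I = \left(-1\right) \left(-3\right) = 3$)
$Z = -1044$ ($Z = 4 \cdot 3^{2} \left(-32 + 3\right) = 4 \cdot 9 \left(-29\right) = 36 \left(-29\right) = -1044$)
$\frac{1}{Z} = \frac{1}{-1044} = - \frac{1}{1044}$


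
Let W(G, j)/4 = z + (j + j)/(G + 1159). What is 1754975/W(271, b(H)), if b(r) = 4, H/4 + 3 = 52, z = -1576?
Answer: -1254807125/4507344 ≈ -278.39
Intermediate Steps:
H = 196 (H = -12 + 4*52 = -12 + 208 = 196)
W(G, j) = -6304 + 8*j/(1159 + G) (W(G, j) = 4*(-1576 + (j + j)/(G + 1159)) = 4*(-1576 + (2*j)/(1159 + G)) = 4*(-1576 + 2*j/(1159 + G)) = -6304 + 8*j/(1159 + G))
1754975/W(271, b(H)) = 1754975/((8*(-913292 + 4 - 788*271)/(1159 + 271))) = 1754975/((8*(-913292 + 4 - 213548)/1430)) = 1754975/((8*(1/1430)*(-1126836))) = 1754975/(-4507344/715) = 1754975*(-715/4507344) = -1254807125/4507344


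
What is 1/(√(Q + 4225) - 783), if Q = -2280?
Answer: -783/611144 - √1945/611144 ≈ -0.0013534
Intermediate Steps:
1/(√(Q + 4225) - 783) = 1/(√(-2280 + 4225) - 783) = 1/(√1945 - 783) = 1/(-783 + √1945)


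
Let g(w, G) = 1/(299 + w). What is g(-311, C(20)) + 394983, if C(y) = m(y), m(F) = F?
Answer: 4739795/12 ≈ 3.9498e+5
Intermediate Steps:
C(y) = y
g(-311, C(20)) + 394983 = 1/(299 - 311) + 394983 = 1/(-12) + 394983 = -1/12 + 394983 = 4739795/12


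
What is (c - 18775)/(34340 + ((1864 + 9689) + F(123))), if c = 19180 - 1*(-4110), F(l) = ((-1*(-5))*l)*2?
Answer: 4515/47123 ≈ 0.095813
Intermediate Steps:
F(l) = 10*l (F(l) = (5*l)*2 = 10*l)
c = 23290 (c = 19180 + 4110 = 23290)
(c - 18775)/(34340 + ((1864 + 9689) + F(123))) = (23290 - 18775)/(34340 + ((1864 + 9689) + 10*123)) = 4515/(34340 + (11553 + 1230)) = 4515/(34340 + 12783) = 4515/47123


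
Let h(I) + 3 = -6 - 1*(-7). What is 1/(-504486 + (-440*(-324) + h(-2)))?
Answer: -1/361928 ≈ -2.7630e-6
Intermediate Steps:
h(I) = -2 (h(I) = -3 + (-6 - 1*(-7)) = -3 + (-6 + 7) = -3 + 1 = -2)
1/(-504486 + (-440*(-324) + h(-2))) = 1/(-504486 + (-440*(-324) - 2)) = 1/(-504486 + (142560 - 2)) = 1/(-504486 + 142558) = 1/(-361928) = -1/361928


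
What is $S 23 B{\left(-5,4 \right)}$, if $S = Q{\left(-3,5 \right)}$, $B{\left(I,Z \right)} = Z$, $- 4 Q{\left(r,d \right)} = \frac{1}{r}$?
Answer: $\frac{23}{3} \approx 7.6667$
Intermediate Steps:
$Q{\left(r,d \right)} = - \frac{1}{4 r}$
$S = \frac{1}{12}$ ($S = - \frac{1}{4 \left(-3\right)} = \left(- \frac{1}{4}\right) \left(- \frac{1}{3}\right) = \frac{1}{12} \approx 0.083333$)
$S 23 B{\left(-5,4 \right)} = \frac{1}{12} \cdot 23 \cdot 4 = \frac{23}{12} \cdot 4 = \frac{23}{3}$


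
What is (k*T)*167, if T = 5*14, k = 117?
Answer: 1367730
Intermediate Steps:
T = 70
(k*T)*167 = (117*70)*167 = 8190*167 = 1367730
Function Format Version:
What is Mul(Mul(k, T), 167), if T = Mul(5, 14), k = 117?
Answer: 1367730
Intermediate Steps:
T = 70
Mul(Mul(k, T), 167) = Mul(Mul(117, 70), 167) = Mul(8190, 167) = 1367730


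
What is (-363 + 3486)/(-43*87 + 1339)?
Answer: -3123/2402 ≈ -1.3002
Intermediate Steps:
(-363 + 3486)/(-43*87 + 1339) = 3123/(-3741 + 1339) = 3123/(-2402) = 3123*(-1/2402) = -3123/2402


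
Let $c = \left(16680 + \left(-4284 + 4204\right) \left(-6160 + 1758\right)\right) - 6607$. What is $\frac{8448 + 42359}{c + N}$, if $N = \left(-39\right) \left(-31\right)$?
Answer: $\frac{50807}{363442} \approx 0.13979$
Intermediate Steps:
$c = 362233$ ($c = \left(16680 - -352160\right) - 6607 = \left(16680 + 352160\right) - 6607 = 368840 - 6607 = 362233$)
$N = 1209$
$\frac{8448 + 42359}{c + N} = \frac{8448 + 42359}{362233 + 1209} = \frac{50807}{363442}$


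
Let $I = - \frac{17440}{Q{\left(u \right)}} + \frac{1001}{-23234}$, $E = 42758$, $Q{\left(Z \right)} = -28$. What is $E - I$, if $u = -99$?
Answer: $\frac{6852782371}{162638} \approx 42135.0$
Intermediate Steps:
$I = \frac{101293233}{162638}$ ($I = - \frac{17440}{-28} + \frac{1001}{-23234} = \left(-17440\right) \left(- \frac{1}{28}\right) + 1001 \left(- \frac{1}{23234}\right) = \frac{4360}{7} - \frac{1001}{23234} = \frac{101293233}{162638} \approx 622.81$)
$E - I = 42758 - \frac{101293233}{162638} = \frac{6852782371}{162638}$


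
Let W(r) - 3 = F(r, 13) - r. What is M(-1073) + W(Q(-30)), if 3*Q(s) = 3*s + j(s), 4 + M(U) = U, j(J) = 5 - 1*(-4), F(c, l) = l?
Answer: -1034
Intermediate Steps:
j(J) = 9 (j(J) = 5 + 4 = 9)
M(U) = -4 + U
Q(s) = 3 + s (Q(s) = (3*s + 9)/3 = (9 + 3*s)/3 = 3 + s)
W(r) = 16 - r (W(r) = 3 + (13 - r) = 16 - r)
M(-1073) + W(Q(-30)) = (-4 - 1073) + (16 - (3 - 30)) = -1077 + (16 - 1*(-27)) = -1077 + (16 + 27) = -1077 + 43 = -1034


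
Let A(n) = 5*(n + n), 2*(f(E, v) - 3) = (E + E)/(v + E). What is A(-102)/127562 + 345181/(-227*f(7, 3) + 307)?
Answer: -220162611400/339888949 ≈ -647.75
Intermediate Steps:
f(E, v) = 3 + E/(E + v) (f(E, v) = 3 + ((E + E)/(v + E))/2 = 3 + ((2*E)/(E + v))/2 = 3 + (2*E/(E + v))/2 = 3 + E/(E + v))
A(n) = 10*n (A(n) = 5*(2*n) = 10*n)
A(-102)/127562 + 345181/(-227*f(7, 3) + 307) = (10*(-102))/127562 + 345181/(-227*(3*3 + 4*7)/(7 + 3) + 307) = -1020*1/127562 + 345181/(-227*(9 + 28)/10 + 307) = -510/63781 + 345181/(-227*37/10 + 307) = -510/63781 + 345181/(-8399/10 + 307) = -510/63781 + 345181/(-5329/10) = -510/63781 + 345181*(-10/5329) = -510/63781 - 3451810/5329 = -220162611400/339888949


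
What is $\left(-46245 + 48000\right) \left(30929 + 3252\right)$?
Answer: $59987655$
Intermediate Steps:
$\left(-46245 + 48000\right) \left(30929 + 3252\right) = 1755 \cdot 34181 = 59987655$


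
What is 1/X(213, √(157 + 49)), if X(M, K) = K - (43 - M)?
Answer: 85/14347 - √206/28694 ≈ 0.0054244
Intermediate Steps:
X(M, K) = -43 + K + M (X(M, K) = K + (-43 + M) = -43 + K + M)
1/X(213, √(157 + 49)) = 1/(-43 + √(157 + 49) + 213) = 1/(-43 + √206 + 213) = 1/(170 + √206)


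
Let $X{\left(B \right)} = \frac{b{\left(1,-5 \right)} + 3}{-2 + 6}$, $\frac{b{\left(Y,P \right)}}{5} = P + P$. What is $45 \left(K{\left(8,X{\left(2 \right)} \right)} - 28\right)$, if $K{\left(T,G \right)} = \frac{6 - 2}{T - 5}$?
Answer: $-1200$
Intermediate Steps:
$b{\left(Y,P \right)} = 10 P$ ($b{\left(Y,P \right)} = 5 \left(P + P\right) = 5 \cdot 2 P = 10 P$)
$X{\left(B \right)} = - \frac{47}{4}$ ($X{\left(B \right)} = \frac{10 \left(-5\right) + 3}{-2 + 6} = \frac{-50 + 3}{4} = \left(-47\right) \frac{1}{4} = - \frac{47}{4}$)
$K{\left(T,G \right)} = \frac{4}{-5 + T}$
$45 \left(K{\left(8,X{\left(2 \right)} \right)} - 28\right) = 45 \left(\frac{4}{-5 + 8} - 28\right) = 45 \left(\frac{4}{3} - 28\right) = 45 \left(- \frac{80}{3}\right) = -1200$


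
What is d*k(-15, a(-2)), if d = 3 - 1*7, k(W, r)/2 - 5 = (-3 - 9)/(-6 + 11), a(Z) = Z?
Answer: -104/5 ≈ -20.800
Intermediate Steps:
k(W, r) = 26/5 (k(W, r) = 10 + 2*((-3 - 9)/(-6 + 11)) = 10 + 2*(-12/5) = 10 - 24/5 = 26/5)
d = -4 (d = 3 - 7 = -4)
d*k(-15, a(-2)) = -4*26/5 = -104/5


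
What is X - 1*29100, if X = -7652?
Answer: -36752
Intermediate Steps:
X - 1*29100 = -7652 - 1*29100 = -7652 - 29100 = -36752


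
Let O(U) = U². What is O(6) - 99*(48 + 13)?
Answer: -6003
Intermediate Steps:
O(6) - 99*(48 + 13) = 6² - 99*(48 + 13) = 36 - 99*61 = 36 - 6039 = -6003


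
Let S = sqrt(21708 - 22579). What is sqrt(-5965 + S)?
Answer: sqrt(-5965 + I*sqrt(871)) ≈ 0.1911 + 77.234*I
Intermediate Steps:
S = I*sqrt(871) (S = sqrt(-871) = I*sqrt(871) ≈ 29.513*I)
sqrt(-5965 + S) = sqrt(-5965 + I*sqrt(871))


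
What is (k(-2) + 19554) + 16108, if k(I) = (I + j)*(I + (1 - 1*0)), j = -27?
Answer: 35691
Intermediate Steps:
k(I) = (1 + I)*(-27 + I) (k(I) = (I - 27)*(I + (1 - 1*0)) = (-27 + I)*(I + (1 + 0)) = (-27 + I)*(I + 1) = (-27 + I)*(1 + I) = (1 + I)*(-27 + I))
(k(-2) + 19554) + 16108 = ((-27 + (-2)² - 26*(-2)) + 19554) + 16108 = ((-27 + 4 + 52) + 19554) + 16108 = (29 + 19554) + 16108 = 19583 + 16108 = 35691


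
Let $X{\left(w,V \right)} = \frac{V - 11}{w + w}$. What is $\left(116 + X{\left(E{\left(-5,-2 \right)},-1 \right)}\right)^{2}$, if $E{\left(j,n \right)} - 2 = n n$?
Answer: $13225$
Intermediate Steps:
$E{\left(j,n \right)} = 2 + n^{2}$ ($E{\left(j,n \right)} = 2 + n n = 2 + n^{2}$)
$X{\left(w,V \right)} = \frac{-11 + V}{2 w}$
$\left(116 + X{\left(E{\left(-5,-2 \right)},-1 \right)}\right)^{2} = \left(116 + \frac{-11 - 1}{2 \left(2 + \left(-2\right)^{2}\right)}\right)^{2} = \left(116 + \frac{1}{2} \frac{1}{2 + 4} \left(-12\right)\right)^{2} = \left(116 + \frac{1}{2} \cdot \frac{1}{6} \left(-12\right)\right)^{2} = \left(116 - 1\right)^{2} = 115^{2} = 13225$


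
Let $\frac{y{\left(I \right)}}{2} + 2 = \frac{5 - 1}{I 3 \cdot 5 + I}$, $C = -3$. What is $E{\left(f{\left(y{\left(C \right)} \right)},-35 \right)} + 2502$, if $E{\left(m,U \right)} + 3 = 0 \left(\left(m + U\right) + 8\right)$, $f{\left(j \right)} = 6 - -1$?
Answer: $2499$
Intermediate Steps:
$y{\left(I \right)} = -4 + \frac{1}{2 I}$ ($y{\left(I \right)} = -4 + 2 \frac{5 - 1}{I 3 \cdot 5 + I} = -4 + 2 \frac{4}{3 I 5 + I} = -4 + 2 \frac{4}{15 I + I} = -4 + 2 \frac{4}{16 I} = -4 + 2 \cdot 4 \frac{1}{16 I} = -4 + 2 \frac{1}{4 I} = -4 + \frac{1}{2 I}$)
$f{\left(j \right)} = 7$ ($f{\left(j \right)} = 6 + 1 = 7$)
$E{\left(m,U \right)} = -3$ ($E{\left(m,U \right)} = -3 + 0 \left(\left(m + U\right) + 8\right) = -3 + 0 \left(\left(U + m\right) + 8\right) = -3 + 0 \left(8 + U + m\right) = -3 + 0 = -3$)
$E{\left(f{\left(y{\left(C \right)} \right)},-35 \right)} + 2502 = -3 + 2502 = 2499$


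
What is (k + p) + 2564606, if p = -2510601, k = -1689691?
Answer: -1635686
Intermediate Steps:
(k + p) + 2564606 = (-1689691 - 2510601) + 2564606 = -4200292 + 2564606 = -1635686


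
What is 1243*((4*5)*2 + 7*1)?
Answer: 58421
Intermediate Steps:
1243*((4*5)*2 + 7*1) = 1243*(20*2 + 7) = 1243*(40 + 7) = 1243*47 = 58421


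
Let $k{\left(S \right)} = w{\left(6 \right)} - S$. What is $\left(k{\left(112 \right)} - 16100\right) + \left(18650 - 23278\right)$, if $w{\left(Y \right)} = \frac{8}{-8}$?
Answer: $-20841$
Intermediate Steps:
$w{\left(Y \right)} = -1$ ($w{\left(Y \right)} = 8 \left(- \frac{1}{8}\right) = -1$)
$k{\left(S \right)} = -1 - S$
$\left(k{\left(112 \right)} - 16100\right) + \left(18650 - 23278\right) = \left(\left(-1 - 112\right) - 16100\right) + \left(18650 - 23278\right) = \left(\left(-1 - 112\right) - 16100\right) - 4628 = \left(-113 - 16100\right) - 4628 = -16213 - 4628 = -20841$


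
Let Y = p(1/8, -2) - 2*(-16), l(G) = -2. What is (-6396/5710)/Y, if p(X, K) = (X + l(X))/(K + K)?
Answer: -102336/2966345 ≈ -0.034499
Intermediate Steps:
p(X, K) = (-2 + X)/(2*K) (p(X, K) = (X - 2)/(K + K) = (-2 + X)/((2*K)) = (-2 + X)*(1/(2*K)) = (-2 + X)/(2*K))
Y = 1039/32 (Y = (1/2)*(-2 + 1/8)/(-2) - 2*(-16) = (1/2)*(-1/2)*(-2 + 1/8) + 32 = (1/2)*(-1/2)*(-15/8) + 32 = 15/32 + 32 = 1039/32 ≈ 32.469)
(-6396/5710)/Y = (-6396/5710)/(1039/32) = -6396*1/5710*(32/1039) = -3198/2855*32/1039 = -102336/2966345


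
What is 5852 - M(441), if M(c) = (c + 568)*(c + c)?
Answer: -884086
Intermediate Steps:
M(c) = 2*c*(568 + c) (M(c) = (568 + c)*(2*c) = 2*c*(568 + c))
5852 - M(441) = 5852 - 2*441*(568 + 441) = 5852 - 2*441*1009 = 5852 - 1*889938 = 5852 - 889938 = -884086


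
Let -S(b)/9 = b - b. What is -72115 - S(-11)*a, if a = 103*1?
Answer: -72115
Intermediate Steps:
a = 103
S(b) = 0 (S(b) = -9*(b - b) = -9*0 = 0)
-72115 - S(-11)*a = -72115 - 0*103 = -72115 - 1*0 = -72115 + 0 = -72115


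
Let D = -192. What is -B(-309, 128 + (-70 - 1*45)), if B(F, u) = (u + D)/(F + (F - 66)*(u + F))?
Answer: 179/110691 ≈ 0.0016171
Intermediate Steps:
B(F, u) = (-192 + u)/(F + (-66 + F)*(F + u)) (B(F, u) = (u - 192)/(F + (F - 66)*(u + F)) = (-192 + u)/(F + (-66 + F)*(F + u)))
-B(-309, 128 + (-70 - 1*45)) = -(-192 + (128 + (-70 - 1*45)))/((-309)² - 66*(128 + (-70 - 1*45)) - 65*(-309) - 309*(128 + (-70 - 1*45))) = -(-192 + (128 + (-70 - 45)))/(95481 - 66*(128 + (-70 - 45)) + 20085 - 309*(128 + (-70 - 45))) = -(-192 + (128 - 115))/(95481 - 66*(128 - 115) + 20085 - 309*(128 - 115)) = -(-192 + 13)/(95481 - 66*13 + 20085 - 309*13) = -(-179)/(95481 - 858 + 20085 - 4017) = -(-179)/110691 = -1*(-179/110691) = 179/110691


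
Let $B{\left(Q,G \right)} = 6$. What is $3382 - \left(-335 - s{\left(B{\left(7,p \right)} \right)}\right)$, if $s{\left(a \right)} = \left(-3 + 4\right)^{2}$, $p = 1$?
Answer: $3718$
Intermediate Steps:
$s{\left(a \right)} = 1$ ($s{\left(a \right)} = 1^{2} = 1$)
$3382 - \left(-335 - s{\left(B{\left(7,p \right)} \right)}\right) = 3382 - \left(-335 - 1\right) = 3382 - -336 = 3382 + 336 = 3718$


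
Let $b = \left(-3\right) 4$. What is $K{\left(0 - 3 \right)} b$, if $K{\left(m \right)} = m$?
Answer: $36$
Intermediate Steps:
$b = -12$
$K{\left(0 - 3 \right)} b = \left(0 - 3\right) \left(-12\right) = \left(-3\right) \left(-12\right) = 36$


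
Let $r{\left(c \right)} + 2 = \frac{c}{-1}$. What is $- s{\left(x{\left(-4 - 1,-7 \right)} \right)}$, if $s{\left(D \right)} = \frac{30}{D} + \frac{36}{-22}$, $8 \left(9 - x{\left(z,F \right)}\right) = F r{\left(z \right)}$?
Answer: $- \frac{322}{341} \approx -0.94428$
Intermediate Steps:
$r{\left(c \right)} = -2 - c$ ($r{\left(c \right)} = -2 + \frac{c}{-1} = -2 + c \left(-1\right) = -2 - c$)
$x{\left(z,F \right)} = 9 - \frac{F \left(-2 - z\right)}{8}$
$s{\left(D \right)} = - \frac{18}{11} + \frac{30}{D}$ ($s{\left(D \right)} = \frac{30}{D} + 36 \left(- \frac{1}{22}\right) = \frac{30}{D} - \frac{18}{11} = - \frac{18}{11} + \frac{30}{D}$)
$- s{\left(x{\left(-4 - 1,-7 \right)} \right)} = - (- \frac{18}{11} + \frac{30}{9 + \frac{1}{8} \left(-7\right) \left(2 - 5\right)}) = - (- \frac{18}{11} + \frac{30}{9 + \frac{1}{8} \left(-7\right) \left(-3\right)}) = - (- \frac{18}{11} + \frac{30}{9 + \frac{21}{8}}) = - (- \frac{18}{11} + \frac{30}{\frac{93}{8}}) = - (- \frac{18}{11} + 30 \cdot \frac{8}{93}) = - (- \frac{18}{11} + \frac{80}{31}) = \left(-1\right) \frac{322}{341} = - \frac{322}{341}$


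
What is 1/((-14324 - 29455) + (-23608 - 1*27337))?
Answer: -1/94724 ≈ -1.0557e-5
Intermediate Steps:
1/((-14324 - 29455) + (-23608 - 1*27337)) = 1/(-43779 + (-23608 - 27337)) = 1/(-43779 - 50945) = 1/(-94724) = -1/94724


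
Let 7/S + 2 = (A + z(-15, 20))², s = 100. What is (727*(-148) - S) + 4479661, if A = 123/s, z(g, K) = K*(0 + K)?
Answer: 1005471974743055/229976447 ≈ 4.3721e+6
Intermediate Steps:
z(g, K) = K² (z(g, K) = K*K = K²)
A = 123/100 ≈ 1.2300
S = 10000/229976447 (S = 7/(-2 + (123/100 + 20²)²) = 7/(-2 + (123/100 + 400)²) = 7/(-2 + (40123/100)²) = 7/(-2 + 1609855129/10000) = 7/(1609835129/10000) = 7*(10000/1609835129) = 10000/229976447 ≈ 4.3483e-5)
(727*(-148) - S) + 4479661 = (727*(-148) - 1*10000/229976447) + 4479661 = (-107596 - 10000/229976447) + 4479661 = -24744545801412/229976447 + 4479661 = 1005471974743055/229976447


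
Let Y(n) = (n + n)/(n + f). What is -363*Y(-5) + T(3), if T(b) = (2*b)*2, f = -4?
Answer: -1174/3 ≈ -391.33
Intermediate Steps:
Y(n) = 2*n/(-4 + n) (Y(n) = (n + n)/(n - 4) = (2*n)/(-4 + n) = 2*n/(-4 + n))
T(b) = 4*b
-363*Y(-5) + T(3) = -726*(-5)/(-4 - 5) + 4*3 = -726*(-5)/(-9) + 12 = -726*(-5)*(-1)/9 + 12 = -363*10/9 + 12 = -1210/3 + 12 = -1174/3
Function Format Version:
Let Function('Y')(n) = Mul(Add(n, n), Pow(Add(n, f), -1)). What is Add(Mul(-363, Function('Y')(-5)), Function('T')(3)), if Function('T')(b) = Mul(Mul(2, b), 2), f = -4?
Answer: Rational(-1174, 3) ≈ -391.33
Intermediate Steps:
Function('Y')(n) = Mul(2, n, Pow(Add(-4, n), -1)) (Function('Y')(n) = Mul(Add(n, n), Pow(Add(n, -4), -1)) = Mul(Mul(2, n), Pow(Add(-4, n), -1)) = Mul(2, n, Pow(Add(-4, n), -1)))
Function('T')(b) = Mul(4, b)
Add(Mul(-363, Function('Y')(-5)), Function('T')(3)) = Add(Mul(-363, Mul(2, -5, Pow(Add(-4, -5), -1))), Mul(4, 3)) = Add(Mul(-363, Mul(2, -5, Pow(-9, -1))), 12) = Add(Mul(-363, Mul(2, -5, Rational(-1, 9))), 12) = Add(Mul(-363, Rational(10, 9)), 12) = Add(Rational(-1210, 3), 12) = Rational(-1174, 3)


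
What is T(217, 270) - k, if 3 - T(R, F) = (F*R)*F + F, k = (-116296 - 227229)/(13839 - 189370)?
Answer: -2776824758602/175531 ≈ -1.5820e+7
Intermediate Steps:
k = 343525/175531 (k = -343525/(-175531) = -343525*(-1/175531) = 343525/175531 ≈ 1.9571)
T(R, F) = 3 - F - R*F**2 (T(R, F) = 3 - ((F*R)*F + F) = 3 - (R*F**2 + F) = 3 - (F + R*F**2) = 3 + (-F - R*F**2) = 3 - F - R*F**2)
T(217, 270) - k = (3 - 1*270 - 1*217*270**2) - 1*343525/175531 = (3 - 270 - 1*217*72900) - 343525/175531 = (3 - 270 - 15819300) - 343525/175531 = -15819567 - 343525/175531 = -2776824758602/175531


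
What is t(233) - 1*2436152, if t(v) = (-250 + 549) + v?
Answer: -2435620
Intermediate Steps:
t(v) = 299 + v
t(233) - 1*2436152 = (299 + 233) - 1*2436152 = 532 - 2436152 = -2435620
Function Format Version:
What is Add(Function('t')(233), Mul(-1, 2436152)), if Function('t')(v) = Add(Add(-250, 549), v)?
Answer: -2435620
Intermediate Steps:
Function('t')(v) = Add(299, v)
Add(Function('t')(233), Mul(-1, 2436152)) = Add(Add(299, 233), Mul(-1, 2436152)) = Add(532, -2436152) = -2435620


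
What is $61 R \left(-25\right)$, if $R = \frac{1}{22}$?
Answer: $- \frac{1525}{22} \approx -69.318$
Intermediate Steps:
$R = \frac{1}{22} \approx 0.045455$
$61 R \left(-25\right) = 61 \cdot \frac{1}{22} \left(-25\right) = \frac{61}{22} \left(-25\right) = - \frac{1525}{22}$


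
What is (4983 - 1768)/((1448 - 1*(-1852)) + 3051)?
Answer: 3215/6351 ≈ 0.50622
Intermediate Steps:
(4983 - 1768)/((1448 - 1*(-1852)) + 3051) = 3215/((1448 + 1852) + 3051) = 3215/(3300 + 3051) = 3215/6351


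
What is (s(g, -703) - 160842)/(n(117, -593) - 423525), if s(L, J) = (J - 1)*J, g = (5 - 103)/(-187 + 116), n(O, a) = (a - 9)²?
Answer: -334070/61121 ≈ -5.4657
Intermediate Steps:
n(O, a) = (-9 + a)²
g = 98/71 (g = -98/(-71) = -98*(-1/71) = 98/71 ≈ 1.3803)
s(L, J) = J*(-1 + J) (s(L, J) = (-1 + J)*J = J*(-1 + J))
(s(g, -703) - 160842)/(n(117, -593) - 423525) = (-703*(-1 - 703) - 160842)/((-9 - 593)² - 423525) = (-703*(-704) - 160842)/((-602)² - 423525) = (494912 - 160842)/(362404 - 423525) = 334070/(-61121) = 334070*(-1/61121) = -334070/61121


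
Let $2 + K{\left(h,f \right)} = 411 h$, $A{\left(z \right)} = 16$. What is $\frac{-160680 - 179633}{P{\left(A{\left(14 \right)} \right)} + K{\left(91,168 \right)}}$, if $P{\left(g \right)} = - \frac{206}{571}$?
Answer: $- \frac{194318723}{21354623} \approx -9.0996$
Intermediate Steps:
$P{\left(g \right)} = - \frac{206}{571}$ ($P{\left(g \right)} = \left(-206\right) \frac{1}{571} = - \frac{206}{571}$)
$K{\left(h,f \right)} = -2 + 411 h$
$\frac{-160680 - 179633}{P{\left(A{\left(14 \right)} \right)} + K{\left(91,168 \right)}} = \frac{-160680 - 179633}{- \frac{206}{571} + \left(-2 + 411 \cdot 91\right)} = - \frac{340313}{- \frac{206}{571} + \left(-2 + 37401\right)} = - \frac{340313}{- \frac{206}{571} + 37399} = - \frac{340313}{\frac{21354623}{571}} = \left(-340313\right) \frac{571}{21354623} = - \frac{194318723}{21354623}$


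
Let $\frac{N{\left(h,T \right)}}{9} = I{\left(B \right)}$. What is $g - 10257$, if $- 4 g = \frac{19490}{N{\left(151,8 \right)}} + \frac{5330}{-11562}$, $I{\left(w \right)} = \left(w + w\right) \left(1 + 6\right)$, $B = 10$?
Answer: $- \frac{243056689}{23688} \approx -10261.0$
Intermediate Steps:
$I{\left(w \right)} = 14 w$ ($I{\left(w \right)} = 2 w 7 = 14 w$)
$N{\left(h,T \right)} = 1260$ ($N{\left(h,T \right)} = 9 \cdot 14 \cdot 10 = 9 \cdot 140 = 1260$)
$g = - \frac{88873}{23688}$ ($g = - \frac{\frac{19490}{1260} + \frac{5330}{-11562}}{4} = - \frac{19490 \cdot \frac{1}{1260} + 5330 \left(- \frac{1}{11562}\right)}{4} = - \frac{\frac{1949}{126} - \frac{65}{141}}{4} = \left(- \frac{1}{4}\right) \frac{88873}{5922} = - \frac{88873}{23688} \approx -3.7518$)
$g - 10257 = - \frac{88873}{23688} - 10257 = - \frac{243056689}{23688}$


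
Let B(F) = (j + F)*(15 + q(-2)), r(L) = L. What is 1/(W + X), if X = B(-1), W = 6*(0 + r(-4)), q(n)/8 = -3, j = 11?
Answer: -1/114 ≈ -0.0087719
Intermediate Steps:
q(n) = -24 (q(n) = 8*(-3) = -24)
W = -24 (W = 6*(0 - 4) = 6*(-4) = -24)
B(F) = -99 - 9*F (B(F) = (11 + F)*(15 - 24) = (11 + F)*(-9) = -99 - 9*F)
X = -90 (X = -99 - 9*(-1) = -99 + 9 = -90)
1/(W + X) = 1/(-24 - 90) = 1/(-114) = -1/114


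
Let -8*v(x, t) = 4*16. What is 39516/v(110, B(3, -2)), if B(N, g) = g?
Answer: -9879/2 ≈ -4939.5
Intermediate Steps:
v(x, t) = -8 (v(x, t) = -16/2 = -⅛*64 = -8)
39516/v(110, B(3, -2)) = 39516/(-8) = 39516*(-⅛) = -9879/2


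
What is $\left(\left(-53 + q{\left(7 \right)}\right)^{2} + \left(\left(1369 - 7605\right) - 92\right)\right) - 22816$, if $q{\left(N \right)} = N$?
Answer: $-27028$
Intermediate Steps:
$\left(\left(-53 + q{\left(7 \right)}\right)^{2} + \left(\left(1369 - 7605\right) - 92\right)\right) - 22816 = \left(\left(-53 + 7\right)^{2} + \left(\left(1369 - 7605\right) - 92\right)\right) - 22816 = \left(\left(-46\right)^{2} + \left(\left(1369 - 7605\right) - 92\right)\right) - 22816 = \left(2116 + \left(\left(1369 - 7605\right) - 92\right)\right) - 22816 = \left(2116 - 6328\right) - 22816 = -4212 - 22816 = -27028$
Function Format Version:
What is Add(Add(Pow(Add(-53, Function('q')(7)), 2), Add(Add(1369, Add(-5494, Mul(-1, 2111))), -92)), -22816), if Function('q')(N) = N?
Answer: -27028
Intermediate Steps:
Add(Add(Pow(Add(-53, Function('q')(7)), 2), Add(Add(1369, Add(-5494, Mul(-1, 2111))), -92)), -22816) = Add(Add(Pow(Add(-53, 7), 2), Add(Add(1369, Add(-5494, Mul(-1, 2111))), -92)), -22816) = Add(Add(Pow(-46, 2), Add(Add(1369, Add(-5494, -2111)), -92)), -22816) = Add(Add(2116, Add(Add(1369, -7605), -92)), -22816) = Add(Add(2116, Add(-6236, -92)), -22816) = Add(Add(2116, -6328), -22816) = Add(-4212, -22816) = -27028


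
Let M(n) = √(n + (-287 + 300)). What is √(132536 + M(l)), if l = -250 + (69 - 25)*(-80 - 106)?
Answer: √(132536 + I*√8421) ≈ 364.06 + 0.126*I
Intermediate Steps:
l = -8434 (l = -250 + 44*(-186) = -250 - 8184 = -8434)
M(n) = √(13 + n) (M(n) = √(n + 13) = √(13 + n))
√(132536 + M(l)) = √(132536 + √(13 - 8434)) = √(132536 + √(-8421)) = √(132536 + I*√8421)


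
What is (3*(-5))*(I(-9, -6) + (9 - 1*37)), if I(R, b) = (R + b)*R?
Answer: -1605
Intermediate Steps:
I(R, b) = R*(R + b)
(3*(-5))*(I(-9, -6) + (9 - 1*37)) = (3*(-5))*(-9*(-9 - 6) + (9 - 1*37)) = -15*(-9*(-15) + (9 - 37)) = -15*(135 - 28) = -15*107 = -1605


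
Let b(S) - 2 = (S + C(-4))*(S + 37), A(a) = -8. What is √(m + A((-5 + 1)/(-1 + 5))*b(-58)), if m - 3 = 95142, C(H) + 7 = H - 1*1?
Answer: 11*√689 ≈ 288.74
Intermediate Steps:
C(H) = -8 + H (C(H) = -7 + (H - 1*1) = -7 + (H - 1) = -7 + (-1 + H) = -8 + H)
b(S) = 2 + (-12 + S)*(37 + S) (b(S) = 2 + (S + (-8 - 4))*(S + 37) = 2 + (S - 12)*(37 + S) = 2 + (-12 + S)*(37 + S))
m = 95145 (m = 3 + 95142 = 95145)
√(m + A((-5 + 1)/(-1 + 5))*b(-58)) = √(95145 - 8*(-442 + (-58)² + 25*(-58))) = √(95145 - 8*(-442 + 3364 - 1450)) = √(95145 - 8*1472) = √(95145 - 11776) = √83369 = 11*√689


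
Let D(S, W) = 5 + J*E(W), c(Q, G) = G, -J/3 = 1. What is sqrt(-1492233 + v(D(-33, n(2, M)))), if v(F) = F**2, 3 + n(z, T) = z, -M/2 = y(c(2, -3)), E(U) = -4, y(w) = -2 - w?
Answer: 2*I*sqrt(372986) ≈ 1221.5*I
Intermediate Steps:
J = -3 (J = -3*1 = -3)
M = -2 (M = -2*(-2 - 1*(-3)) = -2*(-2 + 3) = -2*1 = -2)
n(z, T) = -3 + z
D(S, W) = 17 (D(S, W) = 5 - 3*(-4) = 5 + 12 = 17)
sqrt(-1492233 + v(D(-33, n(2, M)))) = sqrt(-1492233 + 17**2) = sqrt(-1492233 + 289) = sqrt(-1491944) = 2*I*sqrt(372986)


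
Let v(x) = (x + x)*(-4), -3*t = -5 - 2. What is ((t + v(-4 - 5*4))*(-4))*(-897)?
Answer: 697268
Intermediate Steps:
t = 7/3 (t = -(-5 - 2)/3 = -⅓*(-7) = 7/3 ≈ 2.3333)
v(x) = -8*x (v(x) = (2*x)*(-4) = -8*x)
((t + v(-4 - 5*4))*(-4))*(-897) = ((7/3 - 8*(-4 - 5*4))*(-4))*(-897) = ((7/3 - 8*(-4 - 20))*(-4))*(-897) = ((7/3 - 8*(-24))*(-4))*(-897) = ((7/3 + 192)*(-4))*(-897) = ((583/3)*(-4))*(-897) = -2332/3*(-897) = 697268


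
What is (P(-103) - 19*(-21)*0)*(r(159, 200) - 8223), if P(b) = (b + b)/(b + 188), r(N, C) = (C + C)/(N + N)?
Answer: 269294942/13515 ≈ 19926.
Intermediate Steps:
r(N, C) = C/N (r(N, C) = (2*C)/((2*N)) = (2*C)*(1/(2*N)) = C/N)
P(b) = 2*b/(188 + b) (P(b) = (2*b)/(188 + b) = 2*b/(188 + b))
(P(-103) - 19*(-21)*0)*(r(159, 200) - 8223) = (2*(-103)/(188 - 103) - 19*(-21)*0)*(200/159 - 8223) = (2*(-103)/85 + 399*0)*(200*(1/159) - 8223) = (2*(-103)*(1/85) + 0)*(200/159 - 8223) = (-206/85 + 0)*(-1307257/159) = -206/85*(-1307257/159) = 269294942/13515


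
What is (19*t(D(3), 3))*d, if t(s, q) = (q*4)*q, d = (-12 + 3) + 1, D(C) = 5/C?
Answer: -5472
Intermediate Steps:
d = -8 (d = -9 + 1 = -8)
t(s, q) = 4*q**2 (t(s, q) = (4*q)*q = 4*q**2)
(19*t(D(3), 3))*d = (19*(4*3**2))*(-8) = (19*(4*9))*(-8) = (19*36)*(-8) = 684*(-8) = -5472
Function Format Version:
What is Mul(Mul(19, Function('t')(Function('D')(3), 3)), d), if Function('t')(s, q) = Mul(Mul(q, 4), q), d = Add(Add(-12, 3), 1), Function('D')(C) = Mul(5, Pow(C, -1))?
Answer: -5472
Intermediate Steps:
d = -8 (d = Add(-9, 1) = -8)
Function('t')(s, q) = Mul(4, Pow(q, 2)) (Function('t')(s, q) = Mul(Mul(4, q), q) = Mul(4, Pow(q, 2)))
Mul(Mul(19, Function('t')(Function('D')(3), 3)), d) = Mul(Mul(19, Mul(4, Pow(3, 2))), -8) = Mul(Mul(19, Mul(4, 9)), -8) = Mul(Mul(19, 36), -8) = Mul(684, -8) = -5472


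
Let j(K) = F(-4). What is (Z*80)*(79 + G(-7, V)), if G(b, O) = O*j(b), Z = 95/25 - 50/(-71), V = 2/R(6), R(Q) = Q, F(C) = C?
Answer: 1987024/71 ≈ 27986.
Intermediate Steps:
V = ⅓ (V = 2/6 = 2*(⅙) = ⅓ ≈ 0.33333)
Z = 1599/355 (Z = 95*(1/25) - 50*(-1/71) = 19/5 + 50/71 = 1599/355 ≈ 4.5042)
j(K) = -4
G(b, O) = -4*O (G(b, O) = O*(-4) = -4*O)
(Z*80)*(79 + G(-7, V)) = ((1599/355)*80)*(79 - 4*⅓) = 25584*(79 - 4/3)/71 = (25584/71)*(233/3) = 1987024/71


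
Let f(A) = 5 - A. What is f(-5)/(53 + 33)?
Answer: 5/43 ≈ 0.11628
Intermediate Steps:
f(-5)/(53 + 33) = (5 - 1*(-5))/(53 + 33) = (5 + 5)/86 = (1/86)*10 = 5/43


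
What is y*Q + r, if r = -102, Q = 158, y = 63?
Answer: 9852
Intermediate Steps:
y*Q + r = 63*158 - 102 = 9954 - 102 = 9852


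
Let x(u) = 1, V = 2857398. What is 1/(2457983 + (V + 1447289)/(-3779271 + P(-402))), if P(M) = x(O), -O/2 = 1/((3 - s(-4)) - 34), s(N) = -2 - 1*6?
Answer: 87890/216032025761 ≈ 4.0684e-7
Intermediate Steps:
s(N) = -8 (s(N) = -2 - 6 = -8)
O = 2/23 (O = -2/((3 - 1*(-8)) - 34) = -2/((3 + 8) - 34) = -2/(11 - 34) = -2/(-23) = -2*(-1/23) = 2/23 ≈ 0.086957)
P(M) = 1
1/(2457983 + (V + 1447289)/(-3779271 + P(-402))) = 1/(2457983 + (2857398 + 1447289)/(-3779271 + 1)) = 1/(2457983 + 4304687/(-3779270)) = 1/(2457983 + 4304687*(-1/3779270)) = 1/(2457983 - 100109/87890) = 1/(216032025761/87890) = 87890/216032025761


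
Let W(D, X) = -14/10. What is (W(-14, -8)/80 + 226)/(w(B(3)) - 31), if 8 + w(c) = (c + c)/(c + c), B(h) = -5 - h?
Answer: -90393/15200 ≈ -5.9469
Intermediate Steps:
W(D, X) = -7/5 (W(D, X) = -14*⅒ = -7/5)
w(c) = -7 (w(c) = -8 + (c + c)/(c + c) = -8 + (2*c)/((2*c)) = -8 + (2*c)*(1/(2*c)) = -8 + 1 = -7)
(W(-14, -8)/80 + 226)/(w(B(3)) - 31) = (-7/5/80 + 226)/(-7 - 31) = (-7/5*1/80 + 226)/(-38) = (-7/400 + 226)*(-1/38) = (90393/400)*(-1/38) = -90393/15200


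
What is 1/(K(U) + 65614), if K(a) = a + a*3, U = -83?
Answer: 1/65282 ≈ 1.5318e-5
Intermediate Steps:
K(a) = 4*a (K(a) = a + 3*a = 4*a)
1/(K(U) + 65614) = 1/(4*(-83) + 65614) = 1/(-332 + 65614) = 1/65282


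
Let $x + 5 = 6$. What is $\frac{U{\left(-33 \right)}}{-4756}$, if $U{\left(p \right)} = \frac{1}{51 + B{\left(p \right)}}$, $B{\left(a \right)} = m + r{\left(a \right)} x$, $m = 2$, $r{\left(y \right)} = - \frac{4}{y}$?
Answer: $- \frac{33}{8337268} \approx -3.9581 \cdot 10^{-6}$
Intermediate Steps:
$x = 1$ ($x = -5 + 6 = 1$)
$B{\left(a \right)} = 2 - \frac{4}{a}$ ($B{\left(a \right)} = 2 + - \frac{4}{a} 1 = 2 - \frac{4}{a}$)
$U{\left(p \right)} = \frac{1}{53 - \frac{4}{p}}$ ($U{\left(p \right)} = \frac{1}{51 + \left(2 - \frac{4}{p}\right)} = \frac{1}{53 - \frac{4}{p}}$)
$\frac{U{\left(-33 \right)}}{-4756} = \frac{\left(-33\right) \frac{1}{-4 + 53 \left(-33\right)}}{-4756} = - \frac{33}{-4 - 1749} \left(- \frac{1}{4756}\right) = - \frac{33}{-1753} \left(- \frac{1}{4756}\right) = \left(-33\right) \left(- \frac{1}{1753}\right) \left(- \frac{1}{4756}\right) = \frac{33}{1753} \left(- \frac{1}{4756}\right) = - \frac{33}{8337268}$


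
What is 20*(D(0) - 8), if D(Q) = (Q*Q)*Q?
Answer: -160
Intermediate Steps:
D(Q) = Q³ (D(Q) = Q²*Q = Q³)
20*(D(0) - 8) = 20*(0³ - 8) = 20*(0 - 8) = 20*(-8) = -160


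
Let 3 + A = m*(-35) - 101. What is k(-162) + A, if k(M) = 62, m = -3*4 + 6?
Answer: 168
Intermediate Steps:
m = -6 (m = -12 + 6 = -6)
A = 106 (A = -3 + (-6*(-35) - 101) = -3 + (210 - 101) = -3 + 109 = 106)
k(-162) + A = 62 + 106 = 168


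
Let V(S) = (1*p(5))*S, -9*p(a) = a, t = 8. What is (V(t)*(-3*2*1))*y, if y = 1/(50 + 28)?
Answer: 40/117 ≈ 0.34188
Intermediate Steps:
y = 1/78 ≈ 0.012821
p(a) = -a/9
V(S) = -5*S/9 (V(S) = (1*(-1/9*5))*S = (1*(-5/9))*S = -5*S/9)
(V(t)*(-3*2*1))*y = ((-5/9*8)*(-3*2*1))*(1/78) = -(-80)/3*(1/78) = -40/9*(-6)*(1/78) = (80/3)*(1/78) = 40/117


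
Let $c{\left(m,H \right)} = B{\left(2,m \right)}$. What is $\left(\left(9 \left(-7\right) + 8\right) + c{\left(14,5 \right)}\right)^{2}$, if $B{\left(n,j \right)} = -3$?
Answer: $3364$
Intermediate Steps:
$c{\left(m,H \right)} = -3$
$\left(\left(9 \left(-7\right) + 8\right) + c{\left(14,5 \right)}\right)^{2} = \left(\left(9 \left(-7\right) + 8\right) - 3\right)^{2} = \left(\left(-63 + 8\right) - 3\right)^{2} = \left(-55 - 3\right)^{2} = \left(-58\right)^{2} = 3364$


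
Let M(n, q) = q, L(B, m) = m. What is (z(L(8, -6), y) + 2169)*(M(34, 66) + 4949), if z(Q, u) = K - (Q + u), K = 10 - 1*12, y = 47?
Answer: 10661890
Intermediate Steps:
K = -2 (K = 10 - 12 = -2)
z(Q, u) = -2 - Q - u (z(Q, u) = -2 - (Q + u) = -2 + (-Q - u) = -2 - Q - u)
(z(L(8, -6), y) + 2169)*(M(34, 66) + 4949) = ((-2 - 1*(-6) - 1*47) + 2169)*(66 + 4949) = ((-2 + 6 - 47) + 2169)*5015 = (-43 + 2169)*5015 = 2126*5015 = 10661890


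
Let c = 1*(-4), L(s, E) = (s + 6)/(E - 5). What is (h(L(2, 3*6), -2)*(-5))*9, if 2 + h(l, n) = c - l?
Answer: 3870/13 ≈ 297.69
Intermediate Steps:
L(s, E) = (6 + s)/(-5 + E)
c = -4
h(l, n) = -6 - l (h(l, n) = -2 + (-4 - l) = -6 - l)
(h(L(2, 3*6), -2)*(-5))*9 = ((-6 - (6 + 2)/(-5 + 3*6))*(-5))*9 = ((-6 - 8/(-5 + 18))*(-5))*9 = ((-6 - 8/13)*(-5))*9 = -86/13*(-5)*9 = (430/13)*9 = 3870/13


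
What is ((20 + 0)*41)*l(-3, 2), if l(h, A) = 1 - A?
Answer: -820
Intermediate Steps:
((20 + 0)*41)*l(-3, 2) = ((20 + 0)*41)*(1 - 1*2) = (20*41)*(1 - 2) = 820*(-1) = -820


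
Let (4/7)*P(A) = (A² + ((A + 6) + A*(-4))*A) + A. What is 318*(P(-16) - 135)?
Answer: -390186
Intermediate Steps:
P(A) = 7*A/4 + 7*A²/4 + 7*A*(6 - 3*A)/4 (P(A) = 7*((A² + ((A + 6) + A*(-4))*A) + A)/4 = 7*((A² + ((6 + A) - 4*A)*A) + A)/4 = 7*((A² + (6 - 3*A)*A) + A)/4 = 7*((A² + A*(6 - 3*A)) + A)/4 = 7*(A + A² + A*(6 - 3*A))/4 = 7*A/4 + 7*A²/4 + 7*A*(6 - 3*A)/4)
318*(P(-16) - 135) = 318*((7/4)*(-16)*(7 - 2*(-16)) - 135) = 318*((7/4)*(-16)*(7 + 32) - 135) = 318*((7/4)*(-16)*39 - 135) = 318*(-1092 - 135) = 318*(-1227) = -390186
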